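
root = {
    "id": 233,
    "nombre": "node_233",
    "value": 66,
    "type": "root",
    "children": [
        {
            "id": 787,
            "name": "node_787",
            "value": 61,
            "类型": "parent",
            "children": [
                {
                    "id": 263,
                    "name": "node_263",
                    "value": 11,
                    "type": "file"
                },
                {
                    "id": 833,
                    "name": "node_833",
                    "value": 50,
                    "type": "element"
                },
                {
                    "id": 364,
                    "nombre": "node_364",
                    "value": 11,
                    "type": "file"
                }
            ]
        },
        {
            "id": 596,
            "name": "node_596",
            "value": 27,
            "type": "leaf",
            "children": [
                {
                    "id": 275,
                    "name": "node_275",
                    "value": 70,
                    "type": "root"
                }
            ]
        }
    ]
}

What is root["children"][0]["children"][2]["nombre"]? "node_364"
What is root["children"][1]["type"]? "leaf"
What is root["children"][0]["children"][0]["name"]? "node_263"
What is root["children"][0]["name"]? "node_787"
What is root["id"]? 233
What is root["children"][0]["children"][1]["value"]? 50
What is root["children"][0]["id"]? 787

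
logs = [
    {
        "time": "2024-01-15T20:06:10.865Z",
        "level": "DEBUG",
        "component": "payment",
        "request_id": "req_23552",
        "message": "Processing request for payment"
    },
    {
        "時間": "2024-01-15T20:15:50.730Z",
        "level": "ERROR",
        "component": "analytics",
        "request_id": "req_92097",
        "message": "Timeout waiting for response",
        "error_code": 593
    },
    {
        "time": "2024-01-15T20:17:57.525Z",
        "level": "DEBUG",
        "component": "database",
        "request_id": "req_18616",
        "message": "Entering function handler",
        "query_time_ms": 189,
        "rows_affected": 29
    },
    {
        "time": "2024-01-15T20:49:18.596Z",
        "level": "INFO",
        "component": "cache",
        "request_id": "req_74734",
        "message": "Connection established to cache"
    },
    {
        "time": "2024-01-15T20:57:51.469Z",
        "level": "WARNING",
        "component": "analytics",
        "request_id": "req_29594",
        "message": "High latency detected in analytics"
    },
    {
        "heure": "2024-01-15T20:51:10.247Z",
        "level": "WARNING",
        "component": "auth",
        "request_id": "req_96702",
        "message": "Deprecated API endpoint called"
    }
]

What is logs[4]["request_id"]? "req_29594"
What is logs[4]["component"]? "analytics"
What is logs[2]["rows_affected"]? 29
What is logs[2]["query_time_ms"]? 189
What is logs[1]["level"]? "ERROR"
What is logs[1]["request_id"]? "req_92097"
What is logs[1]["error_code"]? 593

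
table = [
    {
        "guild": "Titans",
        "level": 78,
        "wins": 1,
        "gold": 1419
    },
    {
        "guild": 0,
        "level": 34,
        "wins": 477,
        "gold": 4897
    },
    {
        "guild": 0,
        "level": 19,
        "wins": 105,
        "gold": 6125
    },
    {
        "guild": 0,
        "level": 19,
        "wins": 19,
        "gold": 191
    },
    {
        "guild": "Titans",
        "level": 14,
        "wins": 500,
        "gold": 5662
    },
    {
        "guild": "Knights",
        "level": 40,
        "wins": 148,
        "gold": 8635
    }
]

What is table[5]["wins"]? 148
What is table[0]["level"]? 78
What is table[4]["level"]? 14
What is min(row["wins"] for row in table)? 1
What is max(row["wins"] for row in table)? 500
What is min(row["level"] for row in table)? 14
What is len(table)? 6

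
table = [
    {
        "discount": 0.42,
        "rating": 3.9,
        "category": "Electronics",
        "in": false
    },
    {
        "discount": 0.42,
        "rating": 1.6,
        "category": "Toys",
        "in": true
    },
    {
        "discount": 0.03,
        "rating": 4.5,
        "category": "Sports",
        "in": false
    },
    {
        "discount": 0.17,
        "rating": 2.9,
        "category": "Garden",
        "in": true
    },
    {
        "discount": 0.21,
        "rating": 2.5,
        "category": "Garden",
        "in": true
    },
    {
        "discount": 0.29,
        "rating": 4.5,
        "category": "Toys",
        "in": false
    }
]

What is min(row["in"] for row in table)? False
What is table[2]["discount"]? 0.03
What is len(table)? 6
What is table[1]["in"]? True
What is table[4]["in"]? True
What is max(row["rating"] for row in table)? 4.5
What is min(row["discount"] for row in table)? 0.03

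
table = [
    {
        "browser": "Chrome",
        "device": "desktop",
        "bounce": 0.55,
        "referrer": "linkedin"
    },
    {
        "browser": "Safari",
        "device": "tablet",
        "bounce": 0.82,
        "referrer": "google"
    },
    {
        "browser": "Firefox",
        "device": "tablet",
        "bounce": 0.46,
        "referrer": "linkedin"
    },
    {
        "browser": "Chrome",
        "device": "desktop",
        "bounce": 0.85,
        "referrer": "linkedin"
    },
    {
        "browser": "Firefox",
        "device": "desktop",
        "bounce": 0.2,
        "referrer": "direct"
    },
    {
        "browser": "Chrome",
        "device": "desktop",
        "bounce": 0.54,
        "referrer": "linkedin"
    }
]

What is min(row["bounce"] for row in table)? 0.2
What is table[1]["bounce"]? 0.82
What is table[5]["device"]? "desktop"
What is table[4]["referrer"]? "direct"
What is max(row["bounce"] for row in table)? 0.85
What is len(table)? 6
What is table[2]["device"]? "tablet"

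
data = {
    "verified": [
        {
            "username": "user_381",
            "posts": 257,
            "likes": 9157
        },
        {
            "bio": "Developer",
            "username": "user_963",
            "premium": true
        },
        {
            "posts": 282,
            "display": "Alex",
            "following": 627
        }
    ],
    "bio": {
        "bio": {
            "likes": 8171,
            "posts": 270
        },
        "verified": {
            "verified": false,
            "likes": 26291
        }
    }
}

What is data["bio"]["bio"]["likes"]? 8171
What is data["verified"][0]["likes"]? 9157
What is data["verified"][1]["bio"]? "Developer"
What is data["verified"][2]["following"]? 627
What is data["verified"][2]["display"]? "Alex"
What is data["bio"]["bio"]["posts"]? 270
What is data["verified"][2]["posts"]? 282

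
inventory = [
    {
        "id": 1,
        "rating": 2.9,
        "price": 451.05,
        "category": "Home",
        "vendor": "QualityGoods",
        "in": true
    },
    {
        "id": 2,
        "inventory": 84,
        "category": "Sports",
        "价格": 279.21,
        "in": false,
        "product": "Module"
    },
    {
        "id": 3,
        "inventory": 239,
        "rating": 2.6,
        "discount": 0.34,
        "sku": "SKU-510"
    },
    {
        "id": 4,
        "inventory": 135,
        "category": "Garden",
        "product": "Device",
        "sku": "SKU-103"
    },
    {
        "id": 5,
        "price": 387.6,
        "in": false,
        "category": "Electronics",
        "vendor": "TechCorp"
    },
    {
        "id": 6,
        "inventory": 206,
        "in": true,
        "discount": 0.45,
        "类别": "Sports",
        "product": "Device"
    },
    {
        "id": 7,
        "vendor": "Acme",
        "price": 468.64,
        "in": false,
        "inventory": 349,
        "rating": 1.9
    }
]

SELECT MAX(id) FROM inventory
7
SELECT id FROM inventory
[1, 2, 3, 4, 5, 6, 7]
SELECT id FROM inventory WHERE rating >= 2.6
[1, 3]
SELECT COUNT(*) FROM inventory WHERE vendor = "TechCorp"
1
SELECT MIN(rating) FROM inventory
1.9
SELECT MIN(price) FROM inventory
387.6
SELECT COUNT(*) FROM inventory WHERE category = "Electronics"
1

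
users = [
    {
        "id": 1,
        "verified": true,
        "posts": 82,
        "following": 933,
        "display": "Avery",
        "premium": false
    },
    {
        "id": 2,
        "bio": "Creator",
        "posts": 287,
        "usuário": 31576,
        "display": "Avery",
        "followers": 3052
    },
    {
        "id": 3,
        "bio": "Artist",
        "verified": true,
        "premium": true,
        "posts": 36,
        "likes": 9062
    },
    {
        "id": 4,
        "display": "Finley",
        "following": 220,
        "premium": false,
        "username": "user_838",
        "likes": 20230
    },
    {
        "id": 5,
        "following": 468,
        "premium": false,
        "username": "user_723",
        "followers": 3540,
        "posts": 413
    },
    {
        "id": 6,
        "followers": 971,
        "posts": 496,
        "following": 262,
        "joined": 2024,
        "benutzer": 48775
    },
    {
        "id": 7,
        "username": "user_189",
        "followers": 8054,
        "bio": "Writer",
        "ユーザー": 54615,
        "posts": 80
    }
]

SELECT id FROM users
[1, 2, 3, 4, 5, 6, 7]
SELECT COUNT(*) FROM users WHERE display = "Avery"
2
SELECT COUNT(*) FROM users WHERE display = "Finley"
1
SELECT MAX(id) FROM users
7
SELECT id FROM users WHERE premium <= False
[1, 4, 5]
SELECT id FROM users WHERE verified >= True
[1, 3]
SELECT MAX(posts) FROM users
496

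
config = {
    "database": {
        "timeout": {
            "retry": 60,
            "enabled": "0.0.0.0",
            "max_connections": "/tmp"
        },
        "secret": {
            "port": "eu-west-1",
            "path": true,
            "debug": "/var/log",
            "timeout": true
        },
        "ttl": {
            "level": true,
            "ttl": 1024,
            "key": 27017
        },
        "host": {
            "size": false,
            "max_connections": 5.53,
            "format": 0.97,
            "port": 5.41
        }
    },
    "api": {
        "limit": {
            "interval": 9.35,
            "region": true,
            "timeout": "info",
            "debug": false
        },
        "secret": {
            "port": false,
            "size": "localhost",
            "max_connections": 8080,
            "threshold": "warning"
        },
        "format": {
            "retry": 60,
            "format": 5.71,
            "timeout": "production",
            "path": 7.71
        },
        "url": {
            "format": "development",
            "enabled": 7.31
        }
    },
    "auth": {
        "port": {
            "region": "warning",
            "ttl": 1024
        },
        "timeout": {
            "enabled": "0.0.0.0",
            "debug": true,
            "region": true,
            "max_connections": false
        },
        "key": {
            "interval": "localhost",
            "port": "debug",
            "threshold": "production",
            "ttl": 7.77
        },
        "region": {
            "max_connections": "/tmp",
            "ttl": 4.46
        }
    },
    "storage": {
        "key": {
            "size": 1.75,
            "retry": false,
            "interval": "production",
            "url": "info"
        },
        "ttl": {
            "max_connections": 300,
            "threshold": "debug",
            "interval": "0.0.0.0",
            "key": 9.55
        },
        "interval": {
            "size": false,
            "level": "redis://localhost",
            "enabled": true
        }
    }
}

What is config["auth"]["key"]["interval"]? "localhost"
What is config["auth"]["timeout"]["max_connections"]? False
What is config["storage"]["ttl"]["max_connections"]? 300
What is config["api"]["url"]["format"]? "development"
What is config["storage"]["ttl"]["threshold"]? "debug"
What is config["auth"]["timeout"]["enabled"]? "0.0.0.0"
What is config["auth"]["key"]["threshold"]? "production"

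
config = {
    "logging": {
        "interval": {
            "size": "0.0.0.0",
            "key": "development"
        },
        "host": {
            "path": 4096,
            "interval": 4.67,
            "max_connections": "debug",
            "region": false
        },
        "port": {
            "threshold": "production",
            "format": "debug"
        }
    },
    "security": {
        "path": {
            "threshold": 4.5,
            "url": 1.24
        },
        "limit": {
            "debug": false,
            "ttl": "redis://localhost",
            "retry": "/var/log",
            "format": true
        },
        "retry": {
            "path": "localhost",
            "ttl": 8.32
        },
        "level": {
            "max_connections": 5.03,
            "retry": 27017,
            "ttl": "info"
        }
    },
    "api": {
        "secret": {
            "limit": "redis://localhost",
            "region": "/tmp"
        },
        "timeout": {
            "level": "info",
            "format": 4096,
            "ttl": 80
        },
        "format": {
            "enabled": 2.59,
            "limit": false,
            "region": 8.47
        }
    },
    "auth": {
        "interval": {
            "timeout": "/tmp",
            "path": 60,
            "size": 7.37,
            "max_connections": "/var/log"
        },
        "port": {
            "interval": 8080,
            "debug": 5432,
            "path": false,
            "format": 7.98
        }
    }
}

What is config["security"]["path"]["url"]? 1.24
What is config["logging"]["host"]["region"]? False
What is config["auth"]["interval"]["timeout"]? "/tmp"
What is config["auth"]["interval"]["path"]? 60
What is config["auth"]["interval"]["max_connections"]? "/var/log"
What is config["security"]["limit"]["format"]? True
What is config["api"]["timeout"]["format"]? 4096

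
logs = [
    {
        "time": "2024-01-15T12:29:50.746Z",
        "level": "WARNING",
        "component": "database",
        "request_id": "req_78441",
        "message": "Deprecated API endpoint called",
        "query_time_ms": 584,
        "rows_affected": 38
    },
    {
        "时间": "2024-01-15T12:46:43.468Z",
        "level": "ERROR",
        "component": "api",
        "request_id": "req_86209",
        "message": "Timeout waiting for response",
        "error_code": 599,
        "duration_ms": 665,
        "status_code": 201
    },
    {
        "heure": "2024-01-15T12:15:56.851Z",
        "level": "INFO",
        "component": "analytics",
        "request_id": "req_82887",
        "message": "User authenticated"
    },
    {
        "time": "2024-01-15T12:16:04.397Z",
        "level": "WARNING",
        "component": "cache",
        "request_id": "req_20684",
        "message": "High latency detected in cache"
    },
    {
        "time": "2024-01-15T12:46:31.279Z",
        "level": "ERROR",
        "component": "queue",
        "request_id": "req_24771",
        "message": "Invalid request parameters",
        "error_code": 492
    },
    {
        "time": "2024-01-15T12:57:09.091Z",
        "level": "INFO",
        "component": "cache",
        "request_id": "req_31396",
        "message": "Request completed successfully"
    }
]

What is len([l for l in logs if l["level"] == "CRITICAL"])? 0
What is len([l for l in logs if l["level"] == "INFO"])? 2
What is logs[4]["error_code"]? 492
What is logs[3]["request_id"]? "req_20684"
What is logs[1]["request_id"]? "req_86209"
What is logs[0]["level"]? "WARNING"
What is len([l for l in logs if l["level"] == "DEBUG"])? 0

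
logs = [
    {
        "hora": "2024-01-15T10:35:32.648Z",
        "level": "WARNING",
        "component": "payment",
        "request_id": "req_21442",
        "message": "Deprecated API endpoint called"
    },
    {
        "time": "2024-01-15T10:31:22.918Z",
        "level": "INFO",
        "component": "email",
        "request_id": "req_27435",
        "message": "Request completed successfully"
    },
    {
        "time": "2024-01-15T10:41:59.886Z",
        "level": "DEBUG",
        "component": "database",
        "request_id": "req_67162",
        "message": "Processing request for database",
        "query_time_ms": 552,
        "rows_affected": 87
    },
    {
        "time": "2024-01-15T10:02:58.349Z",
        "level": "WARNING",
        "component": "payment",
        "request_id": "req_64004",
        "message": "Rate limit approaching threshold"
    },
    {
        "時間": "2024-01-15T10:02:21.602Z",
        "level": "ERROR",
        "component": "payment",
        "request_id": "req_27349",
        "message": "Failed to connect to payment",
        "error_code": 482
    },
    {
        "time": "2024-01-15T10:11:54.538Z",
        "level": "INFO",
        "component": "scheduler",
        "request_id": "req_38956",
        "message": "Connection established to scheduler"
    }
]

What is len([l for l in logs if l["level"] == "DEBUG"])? 1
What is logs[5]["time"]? "2024-01-15T10:11:54.538Z"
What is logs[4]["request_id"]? "req_27349"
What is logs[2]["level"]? "DEBUG"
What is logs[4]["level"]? "ERROR"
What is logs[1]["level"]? "INFO"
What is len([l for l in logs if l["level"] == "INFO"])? 2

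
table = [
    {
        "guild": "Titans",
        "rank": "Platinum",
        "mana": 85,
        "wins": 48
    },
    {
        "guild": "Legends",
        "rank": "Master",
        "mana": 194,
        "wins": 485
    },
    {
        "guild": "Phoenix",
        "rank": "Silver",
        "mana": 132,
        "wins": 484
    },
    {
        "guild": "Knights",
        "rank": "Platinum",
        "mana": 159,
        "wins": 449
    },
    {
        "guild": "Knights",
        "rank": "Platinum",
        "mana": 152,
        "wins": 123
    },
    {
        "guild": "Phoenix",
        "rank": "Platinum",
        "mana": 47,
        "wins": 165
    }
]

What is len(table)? 6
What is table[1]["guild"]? "Legends"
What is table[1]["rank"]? "Master"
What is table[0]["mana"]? 85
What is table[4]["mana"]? 152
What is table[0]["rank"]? "Platinum"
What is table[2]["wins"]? 484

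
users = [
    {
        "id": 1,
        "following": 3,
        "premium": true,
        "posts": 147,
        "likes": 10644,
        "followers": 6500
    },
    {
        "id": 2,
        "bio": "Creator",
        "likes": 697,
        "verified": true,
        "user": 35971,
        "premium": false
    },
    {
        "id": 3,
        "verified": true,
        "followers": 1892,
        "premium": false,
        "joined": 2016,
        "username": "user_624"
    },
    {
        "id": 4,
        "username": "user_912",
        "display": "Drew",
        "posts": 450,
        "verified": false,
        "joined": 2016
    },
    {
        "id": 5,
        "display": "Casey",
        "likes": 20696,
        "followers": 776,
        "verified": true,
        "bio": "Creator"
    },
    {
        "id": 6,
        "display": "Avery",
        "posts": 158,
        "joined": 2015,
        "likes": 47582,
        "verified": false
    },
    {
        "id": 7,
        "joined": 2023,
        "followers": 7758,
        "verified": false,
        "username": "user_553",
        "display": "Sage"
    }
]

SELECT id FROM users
[1, 2, 3, 4, 5, 6, 7]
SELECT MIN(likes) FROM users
697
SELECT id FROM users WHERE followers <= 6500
[1, 3, 5]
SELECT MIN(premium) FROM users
False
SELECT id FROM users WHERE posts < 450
[1, 6]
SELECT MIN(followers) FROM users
776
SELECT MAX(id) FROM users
7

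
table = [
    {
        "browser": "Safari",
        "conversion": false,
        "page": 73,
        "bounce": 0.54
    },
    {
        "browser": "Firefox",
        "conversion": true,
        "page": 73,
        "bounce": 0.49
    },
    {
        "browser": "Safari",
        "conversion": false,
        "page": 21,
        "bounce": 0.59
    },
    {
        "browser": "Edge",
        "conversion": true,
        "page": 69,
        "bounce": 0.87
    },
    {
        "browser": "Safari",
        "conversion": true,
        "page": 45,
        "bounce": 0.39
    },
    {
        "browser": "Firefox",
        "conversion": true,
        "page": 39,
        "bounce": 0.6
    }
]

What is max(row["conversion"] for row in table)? True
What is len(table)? 6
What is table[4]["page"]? 45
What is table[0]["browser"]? "Safari"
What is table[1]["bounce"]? 0.49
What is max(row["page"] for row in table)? 73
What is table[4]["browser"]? "Safari"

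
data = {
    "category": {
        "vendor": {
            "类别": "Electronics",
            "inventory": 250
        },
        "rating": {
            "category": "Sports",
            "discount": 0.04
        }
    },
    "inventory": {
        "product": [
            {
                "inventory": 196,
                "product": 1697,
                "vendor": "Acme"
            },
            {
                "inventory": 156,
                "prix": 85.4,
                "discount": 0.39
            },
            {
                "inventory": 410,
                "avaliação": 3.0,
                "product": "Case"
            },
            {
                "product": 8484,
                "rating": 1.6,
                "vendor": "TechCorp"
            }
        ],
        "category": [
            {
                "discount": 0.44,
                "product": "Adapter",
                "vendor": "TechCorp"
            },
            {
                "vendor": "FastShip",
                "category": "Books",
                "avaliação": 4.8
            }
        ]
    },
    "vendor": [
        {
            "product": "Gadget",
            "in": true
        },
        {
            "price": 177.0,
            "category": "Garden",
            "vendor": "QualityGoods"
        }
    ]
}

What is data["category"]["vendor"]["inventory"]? 250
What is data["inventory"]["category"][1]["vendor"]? "FastShip"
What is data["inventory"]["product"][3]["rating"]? 1.6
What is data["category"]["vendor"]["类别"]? "Electronics"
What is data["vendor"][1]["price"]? 177.0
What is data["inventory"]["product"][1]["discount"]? 0.39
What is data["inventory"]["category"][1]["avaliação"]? 4.8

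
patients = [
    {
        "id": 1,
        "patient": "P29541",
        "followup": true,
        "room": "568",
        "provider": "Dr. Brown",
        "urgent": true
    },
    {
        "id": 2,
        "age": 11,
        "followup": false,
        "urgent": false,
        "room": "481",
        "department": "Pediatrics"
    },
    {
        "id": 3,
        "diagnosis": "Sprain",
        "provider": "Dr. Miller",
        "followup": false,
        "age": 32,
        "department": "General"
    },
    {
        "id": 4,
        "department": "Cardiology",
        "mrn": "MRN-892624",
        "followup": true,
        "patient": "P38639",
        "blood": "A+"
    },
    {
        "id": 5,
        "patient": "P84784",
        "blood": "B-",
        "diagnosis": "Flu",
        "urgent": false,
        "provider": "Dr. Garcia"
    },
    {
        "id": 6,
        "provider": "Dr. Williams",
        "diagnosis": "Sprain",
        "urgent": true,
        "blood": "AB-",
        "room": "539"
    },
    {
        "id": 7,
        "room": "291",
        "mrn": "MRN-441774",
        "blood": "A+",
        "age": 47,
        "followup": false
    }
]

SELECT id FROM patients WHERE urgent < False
[]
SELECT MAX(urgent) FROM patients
True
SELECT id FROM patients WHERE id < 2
[1]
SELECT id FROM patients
[1, 2, 3, 4, 5, 6, 7]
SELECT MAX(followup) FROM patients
True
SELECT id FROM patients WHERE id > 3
[4, 5, 6, 7]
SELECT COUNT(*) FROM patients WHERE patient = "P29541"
1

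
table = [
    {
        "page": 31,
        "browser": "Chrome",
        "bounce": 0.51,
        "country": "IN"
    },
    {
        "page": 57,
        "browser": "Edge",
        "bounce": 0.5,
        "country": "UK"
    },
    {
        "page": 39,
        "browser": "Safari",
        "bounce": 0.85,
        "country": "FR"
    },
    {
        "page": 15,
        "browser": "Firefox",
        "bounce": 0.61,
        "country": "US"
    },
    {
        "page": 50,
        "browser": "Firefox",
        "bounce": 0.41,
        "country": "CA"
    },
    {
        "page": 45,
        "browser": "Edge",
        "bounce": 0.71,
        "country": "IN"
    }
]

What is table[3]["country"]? "US"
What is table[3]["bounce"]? 0.61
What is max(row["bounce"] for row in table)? 0.85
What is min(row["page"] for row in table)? 15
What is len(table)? 6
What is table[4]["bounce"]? 0.41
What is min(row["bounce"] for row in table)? 0.41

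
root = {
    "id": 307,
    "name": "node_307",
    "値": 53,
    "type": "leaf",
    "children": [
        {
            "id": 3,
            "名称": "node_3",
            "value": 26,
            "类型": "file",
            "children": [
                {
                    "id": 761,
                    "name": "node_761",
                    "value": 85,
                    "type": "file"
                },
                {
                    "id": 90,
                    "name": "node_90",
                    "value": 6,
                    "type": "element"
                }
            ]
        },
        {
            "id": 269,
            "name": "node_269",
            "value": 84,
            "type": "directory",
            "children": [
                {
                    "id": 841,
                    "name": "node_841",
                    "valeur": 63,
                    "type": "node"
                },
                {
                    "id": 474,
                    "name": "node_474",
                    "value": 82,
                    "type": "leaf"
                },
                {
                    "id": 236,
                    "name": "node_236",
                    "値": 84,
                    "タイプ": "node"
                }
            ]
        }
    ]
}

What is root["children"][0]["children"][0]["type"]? "file"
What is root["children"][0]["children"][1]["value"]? 6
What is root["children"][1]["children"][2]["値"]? 84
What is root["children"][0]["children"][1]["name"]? "node_90"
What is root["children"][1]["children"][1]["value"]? 82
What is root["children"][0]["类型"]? "file"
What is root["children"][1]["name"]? "node_269"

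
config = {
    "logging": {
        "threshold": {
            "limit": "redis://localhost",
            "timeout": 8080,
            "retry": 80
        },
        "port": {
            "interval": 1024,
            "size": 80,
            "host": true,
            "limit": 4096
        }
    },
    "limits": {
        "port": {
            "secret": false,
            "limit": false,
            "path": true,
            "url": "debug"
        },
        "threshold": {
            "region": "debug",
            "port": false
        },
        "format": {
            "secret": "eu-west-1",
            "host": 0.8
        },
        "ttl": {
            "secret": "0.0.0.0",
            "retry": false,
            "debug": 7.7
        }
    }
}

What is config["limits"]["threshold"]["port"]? False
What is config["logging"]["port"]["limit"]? 4096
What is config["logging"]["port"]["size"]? 80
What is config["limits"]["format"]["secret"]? "eu-west-1"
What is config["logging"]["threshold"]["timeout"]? 8080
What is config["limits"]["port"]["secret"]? False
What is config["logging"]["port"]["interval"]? 1024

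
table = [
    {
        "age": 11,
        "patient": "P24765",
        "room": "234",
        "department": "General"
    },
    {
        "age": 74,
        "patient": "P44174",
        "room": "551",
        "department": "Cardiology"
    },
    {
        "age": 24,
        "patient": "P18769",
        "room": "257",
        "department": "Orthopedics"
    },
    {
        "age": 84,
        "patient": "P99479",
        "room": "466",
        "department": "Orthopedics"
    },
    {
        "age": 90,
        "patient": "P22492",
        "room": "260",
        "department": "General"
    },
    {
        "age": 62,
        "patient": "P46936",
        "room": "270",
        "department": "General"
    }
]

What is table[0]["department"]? "General"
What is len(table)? 6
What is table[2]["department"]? "Orthopedics"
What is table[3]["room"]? "466"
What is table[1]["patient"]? "P44174"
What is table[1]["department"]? "Cardiology"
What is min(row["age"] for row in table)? 11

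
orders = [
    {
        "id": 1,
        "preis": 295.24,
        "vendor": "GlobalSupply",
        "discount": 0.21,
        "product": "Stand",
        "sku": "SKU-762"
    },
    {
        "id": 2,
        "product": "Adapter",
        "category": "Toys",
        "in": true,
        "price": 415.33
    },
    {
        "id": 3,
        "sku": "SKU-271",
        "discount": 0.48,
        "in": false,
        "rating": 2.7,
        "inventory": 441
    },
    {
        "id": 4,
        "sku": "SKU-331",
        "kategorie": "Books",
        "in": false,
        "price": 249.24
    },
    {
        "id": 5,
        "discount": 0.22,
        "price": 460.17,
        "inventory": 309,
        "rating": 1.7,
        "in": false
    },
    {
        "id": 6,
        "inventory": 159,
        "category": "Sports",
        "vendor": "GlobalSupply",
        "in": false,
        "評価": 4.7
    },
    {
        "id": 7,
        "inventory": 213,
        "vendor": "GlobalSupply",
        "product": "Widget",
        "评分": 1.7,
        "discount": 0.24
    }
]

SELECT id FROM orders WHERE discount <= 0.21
[1]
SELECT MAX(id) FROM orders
7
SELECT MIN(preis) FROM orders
295.24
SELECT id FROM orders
[1, 2, 3, 4, 5, 6, 7]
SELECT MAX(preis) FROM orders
295.24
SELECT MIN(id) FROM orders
1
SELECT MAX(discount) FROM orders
0.48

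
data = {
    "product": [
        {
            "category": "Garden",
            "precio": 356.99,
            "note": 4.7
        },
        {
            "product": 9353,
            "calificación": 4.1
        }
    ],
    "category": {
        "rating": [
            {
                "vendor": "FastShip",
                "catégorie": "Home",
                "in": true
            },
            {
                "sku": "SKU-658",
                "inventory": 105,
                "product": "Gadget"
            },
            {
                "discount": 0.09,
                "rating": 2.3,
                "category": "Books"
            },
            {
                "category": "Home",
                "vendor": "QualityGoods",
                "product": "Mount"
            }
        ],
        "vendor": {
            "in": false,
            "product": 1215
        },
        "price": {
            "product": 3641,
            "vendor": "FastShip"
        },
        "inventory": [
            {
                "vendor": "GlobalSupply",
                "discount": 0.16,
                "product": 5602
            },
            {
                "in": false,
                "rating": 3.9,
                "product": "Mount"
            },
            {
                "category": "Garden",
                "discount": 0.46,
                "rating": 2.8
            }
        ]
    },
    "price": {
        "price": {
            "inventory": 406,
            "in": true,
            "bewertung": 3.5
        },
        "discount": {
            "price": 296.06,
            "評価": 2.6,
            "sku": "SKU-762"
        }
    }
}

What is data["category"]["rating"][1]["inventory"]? 105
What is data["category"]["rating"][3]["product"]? "Mount"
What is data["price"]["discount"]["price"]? 296.06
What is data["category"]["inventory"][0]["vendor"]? "GlobalSupply"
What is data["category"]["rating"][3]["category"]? "Home"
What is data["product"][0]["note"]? 4.7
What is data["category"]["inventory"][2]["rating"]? 2.8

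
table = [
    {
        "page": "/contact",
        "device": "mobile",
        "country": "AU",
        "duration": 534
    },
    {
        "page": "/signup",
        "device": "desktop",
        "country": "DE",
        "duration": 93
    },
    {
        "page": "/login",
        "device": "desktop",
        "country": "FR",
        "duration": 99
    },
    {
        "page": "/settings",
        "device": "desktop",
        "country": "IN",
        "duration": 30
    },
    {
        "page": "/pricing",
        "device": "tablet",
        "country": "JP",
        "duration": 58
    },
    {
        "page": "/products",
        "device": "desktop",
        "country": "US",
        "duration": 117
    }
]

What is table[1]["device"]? "desktop"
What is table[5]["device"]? "desktop"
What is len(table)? 6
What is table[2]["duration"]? 99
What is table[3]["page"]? "/settings"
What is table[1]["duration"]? 93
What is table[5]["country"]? "US"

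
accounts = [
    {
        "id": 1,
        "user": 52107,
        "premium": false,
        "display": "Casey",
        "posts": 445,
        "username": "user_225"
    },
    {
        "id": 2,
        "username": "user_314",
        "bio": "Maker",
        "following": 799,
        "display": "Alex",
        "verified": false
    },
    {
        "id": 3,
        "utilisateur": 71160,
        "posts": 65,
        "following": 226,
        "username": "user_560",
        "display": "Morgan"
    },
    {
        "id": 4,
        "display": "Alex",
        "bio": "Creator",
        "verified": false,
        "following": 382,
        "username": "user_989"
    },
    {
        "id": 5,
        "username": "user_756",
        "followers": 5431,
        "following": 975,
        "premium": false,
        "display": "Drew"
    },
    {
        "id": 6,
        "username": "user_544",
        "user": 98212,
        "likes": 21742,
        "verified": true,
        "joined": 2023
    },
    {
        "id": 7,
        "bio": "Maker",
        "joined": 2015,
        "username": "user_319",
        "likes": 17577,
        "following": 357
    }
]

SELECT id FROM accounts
[1, 2, 3, 4, 5, 6, 7]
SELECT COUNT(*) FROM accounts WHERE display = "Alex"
2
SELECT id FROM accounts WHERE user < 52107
[]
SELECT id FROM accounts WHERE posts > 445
[]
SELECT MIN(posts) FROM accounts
65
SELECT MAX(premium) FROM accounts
False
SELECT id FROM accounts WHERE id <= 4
[1, 2, 3, 4]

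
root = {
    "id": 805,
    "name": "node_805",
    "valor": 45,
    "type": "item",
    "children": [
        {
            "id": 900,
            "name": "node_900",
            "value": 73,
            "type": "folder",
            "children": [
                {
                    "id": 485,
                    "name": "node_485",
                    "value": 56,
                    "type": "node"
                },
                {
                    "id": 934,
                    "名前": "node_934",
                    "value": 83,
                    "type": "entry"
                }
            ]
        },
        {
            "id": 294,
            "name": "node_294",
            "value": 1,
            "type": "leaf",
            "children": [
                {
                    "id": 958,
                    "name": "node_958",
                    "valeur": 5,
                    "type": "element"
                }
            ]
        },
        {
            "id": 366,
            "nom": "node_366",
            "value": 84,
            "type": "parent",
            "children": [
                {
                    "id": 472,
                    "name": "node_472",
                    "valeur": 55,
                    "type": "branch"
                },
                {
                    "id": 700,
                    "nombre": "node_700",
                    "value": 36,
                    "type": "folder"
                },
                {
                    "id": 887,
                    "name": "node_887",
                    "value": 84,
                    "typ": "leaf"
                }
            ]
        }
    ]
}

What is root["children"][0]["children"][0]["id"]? 485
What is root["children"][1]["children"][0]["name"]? "node_958"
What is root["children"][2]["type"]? "parent"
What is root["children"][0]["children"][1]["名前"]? "node_934"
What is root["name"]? "node_805"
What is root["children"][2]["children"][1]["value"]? 36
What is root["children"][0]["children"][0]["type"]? "node"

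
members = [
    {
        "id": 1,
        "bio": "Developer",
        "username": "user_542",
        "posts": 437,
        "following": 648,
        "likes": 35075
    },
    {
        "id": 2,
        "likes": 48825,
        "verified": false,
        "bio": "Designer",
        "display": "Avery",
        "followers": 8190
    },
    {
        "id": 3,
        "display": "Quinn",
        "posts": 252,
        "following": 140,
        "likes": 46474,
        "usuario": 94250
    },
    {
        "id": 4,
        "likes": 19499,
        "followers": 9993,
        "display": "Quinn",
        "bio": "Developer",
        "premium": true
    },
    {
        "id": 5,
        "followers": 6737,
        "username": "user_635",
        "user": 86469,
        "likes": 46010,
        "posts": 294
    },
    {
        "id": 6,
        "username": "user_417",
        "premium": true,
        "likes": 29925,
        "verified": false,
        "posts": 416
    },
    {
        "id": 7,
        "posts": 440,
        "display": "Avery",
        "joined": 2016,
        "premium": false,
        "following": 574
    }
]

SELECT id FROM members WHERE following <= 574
[3, 7]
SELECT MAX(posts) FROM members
440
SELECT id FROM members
[1, 2, 3, 4, 5, 6, 7]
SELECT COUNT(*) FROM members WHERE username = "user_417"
1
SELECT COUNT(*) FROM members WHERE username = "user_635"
1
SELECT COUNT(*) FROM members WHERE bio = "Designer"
1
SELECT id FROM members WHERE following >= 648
[1]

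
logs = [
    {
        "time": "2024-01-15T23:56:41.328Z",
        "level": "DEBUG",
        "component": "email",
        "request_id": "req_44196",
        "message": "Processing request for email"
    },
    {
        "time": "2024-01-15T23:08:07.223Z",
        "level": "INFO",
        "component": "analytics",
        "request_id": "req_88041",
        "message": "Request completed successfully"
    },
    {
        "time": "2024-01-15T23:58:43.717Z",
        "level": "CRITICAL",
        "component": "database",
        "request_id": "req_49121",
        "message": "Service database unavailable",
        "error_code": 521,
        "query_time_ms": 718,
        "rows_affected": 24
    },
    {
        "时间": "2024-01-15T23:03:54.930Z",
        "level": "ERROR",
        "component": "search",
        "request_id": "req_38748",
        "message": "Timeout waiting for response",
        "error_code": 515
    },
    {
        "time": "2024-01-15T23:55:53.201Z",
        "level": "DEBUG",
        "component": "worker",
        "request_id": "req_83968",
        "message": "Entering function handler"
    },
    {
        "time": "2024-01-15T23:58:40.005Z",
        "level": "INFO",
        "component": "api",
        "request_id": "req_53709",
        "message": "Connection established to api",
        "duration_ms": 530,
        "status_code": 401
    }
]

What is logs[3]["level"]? "ERROR"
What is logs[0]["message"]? "Processing request for email"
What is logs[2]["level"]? "CRITICAL"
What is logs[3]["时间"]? "2024-01-15T23:03:54.930Z"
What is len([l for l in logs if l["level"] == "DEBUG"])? 2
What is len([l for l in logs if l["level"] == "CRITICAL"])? 1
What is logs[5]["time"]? "2024-01-15T23:58:40.005Z"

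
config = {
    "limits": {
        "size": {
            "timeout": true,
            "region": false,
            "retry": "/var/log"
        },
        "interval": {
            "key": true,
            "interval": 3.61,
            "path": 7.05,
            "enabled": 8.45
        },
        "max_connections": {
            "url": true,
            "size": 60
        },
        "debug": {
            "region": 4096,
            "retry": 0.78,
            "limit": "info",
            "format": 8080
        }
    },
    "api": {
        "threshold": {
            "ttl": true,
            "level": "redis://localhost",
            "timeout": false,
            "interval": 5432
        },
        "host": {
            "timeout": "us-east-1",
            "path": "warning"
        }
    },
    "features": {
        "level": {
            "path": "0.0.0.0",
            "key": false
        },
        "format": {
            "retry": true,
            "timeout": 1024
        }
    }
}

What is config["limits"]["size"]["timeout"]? True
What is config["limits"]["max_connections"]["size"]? 60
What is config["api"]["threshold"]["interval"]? 5432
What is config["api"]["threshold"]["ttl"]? True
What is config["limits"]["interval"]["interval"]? 3.61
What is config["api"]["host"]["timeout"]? "us-east-1"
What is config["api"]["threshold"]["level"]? "redis://localhost"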